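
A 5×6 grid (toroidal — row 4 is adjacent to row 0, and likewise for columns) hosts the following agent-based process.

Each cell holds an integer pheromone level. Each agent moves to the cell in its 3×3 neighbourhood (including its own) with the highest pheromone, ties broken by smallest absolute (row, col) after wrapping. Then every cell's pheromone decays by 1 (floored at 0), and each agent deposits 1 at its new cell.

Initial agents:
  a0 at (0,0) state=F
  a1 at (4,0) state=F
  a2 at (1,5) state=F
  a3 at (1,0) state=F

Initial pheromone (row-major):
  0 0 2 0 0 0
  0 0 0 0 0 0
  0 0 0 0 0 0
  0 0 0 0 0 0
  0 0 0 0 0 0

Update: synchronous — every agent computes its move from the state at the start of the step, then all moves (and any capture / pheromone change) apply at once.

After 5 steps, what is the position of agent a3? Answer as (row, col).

t=1: a0@(0,0) a1@(0,0) a2@(0,0) a3@(0,0) | pheromone: 4 0 1 0 0 0 / 0 0 0 0 0 0 / 0 0 0 0 0 0 / 0 0 0 0 0 0 / 0 0 0 0 0 0
t=2: a0@(0,0) a1@(0,0) a2@(0,0) a3@(0,0) | pheromone: 7 0 0 0 0 0 / 0 0 0 0 0 0 / 0 0 0 0 0 0 / 0 0 0 0 0 0 / 0 0 0 0 0 0
t=3: a0@(0,0) a1@(0,0) a2@(0,0) a3@(0,0) | pheromone: 10 0 0 0 0 0 / 0 0 0 0 0 0 / 0 0 0 0 0 0 / 0 0 0 0 0 0 / 0 0 0 0 0 0
t=4: a0@(0,0) a1@(0,0) a2@(0,0) a3@(0,0) | pheromone: 13 0 0 0 0 0 / 0 0 0 0 0 0 / 0 0 0 0 0 0 / 0 0 0 0 0 0 / 0 0 0 0 0 0
t=5: a0@(0,0) a1@(0,0) a2@(0,0) a3@(0,0) | pheromone: 16 0 0 0 0 0 / 0 0 0 0 0 0 / 0 0 0 0 0 0 / 0 0 0 0 0 0 / 0 0 0 0 0 0

(0, 0)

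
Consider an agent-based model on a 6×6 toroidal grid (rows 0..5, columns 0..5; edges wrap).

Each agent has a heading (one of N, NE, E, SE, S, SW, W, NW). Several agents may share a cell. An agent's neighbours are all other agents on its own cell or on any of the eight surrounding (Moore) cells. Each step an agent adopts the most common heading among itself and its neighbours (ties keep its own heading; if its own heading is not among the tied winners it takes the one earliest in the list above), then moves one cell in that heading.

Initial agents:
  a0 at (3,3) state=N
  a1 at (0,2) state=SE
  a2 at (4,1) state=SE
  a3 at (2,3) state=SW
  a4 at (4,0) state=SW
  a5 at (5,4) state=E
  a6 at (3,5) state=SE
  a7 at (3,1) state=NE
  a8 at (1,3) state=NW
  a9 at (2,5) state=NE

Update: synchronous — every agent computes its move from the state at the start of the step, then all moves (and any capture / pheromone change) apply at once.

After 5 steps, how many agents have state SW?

1

t=1: a0@(2,3):N a1@(1,3):SE a2@(5,2):SE a3@(3,2):SW a4@(5,1):SE a5@(5,5):E a6@(4,0):SE a7@(2,2):NE a8@(0,2):NW a9@(1,0):NE
t=2: a0@(1,3):N a1@(2,4):SE a2@(0,3):SE a3@(4,1):SW a4@(0,2):SE a5@(5,0):E a6@(5,1):SE a7@(1,3):NE a8@(1,3):SE a9@(0,1):NE
t=3: a0@(2,4):SE a1@(3,5):SE a2@(1,4):SE a3@(5,0):SW a4@(1,3):SE a5@(5,1):E a6@(0,2):SE a7@(2,4):SE a8@(2,4):SE a9@(1,2):SE
t=4: a0@(3,5):SE a1@(4,0):SE a2@(2,5):SE a3@(0,5):SW a4@(2,4):SE a5@(5,2):E a6@(1,3):SE a7@(3,5):SE a8@(3,5):SE a9@(2,3):SE
t=5: a0@(4,0):SE a1@(5,1):SE a2@(3,0):SE a3@(1,4):SW a4@(3,5):SE a5@(5,3):E a6@(2,4):SE a7@(4,0):SE a8@(4,0):SE a9@(3,4):SE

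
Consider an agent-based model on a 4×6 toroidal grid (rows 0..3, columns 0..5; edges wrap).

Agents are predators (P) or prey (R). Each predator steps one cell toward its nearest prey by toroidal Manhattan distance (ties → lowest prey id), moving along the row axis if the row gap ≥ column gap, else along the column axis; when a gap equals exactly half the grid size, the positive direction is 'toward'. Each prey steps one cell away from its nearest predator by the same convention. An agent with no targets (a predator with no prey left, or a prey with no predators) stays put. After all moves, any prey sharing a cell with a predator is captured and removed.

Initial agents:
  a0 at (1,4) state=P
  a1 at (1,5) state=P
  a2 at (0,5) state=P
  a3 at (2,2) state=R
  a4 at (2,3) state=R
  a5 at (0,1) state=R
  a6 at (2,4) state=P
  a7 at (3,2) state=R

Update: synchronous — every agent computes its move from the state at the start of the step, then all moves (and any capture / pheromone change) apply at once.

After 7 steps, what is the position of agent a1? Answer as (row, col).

(3, 4)

t=1: a0@(2,4):P a1@(1,4):P a2@(0,0):P a3@(2,1):R a4@(2,2):R a5@(0,2):R a6@(2,3):P a7@(3,1):R
t=2: a0@(2,3):P a1@(1,3):P a2@(0,1):P a3@(2,0):R a4@(2,1):R a5@(0,3):R a6@(2,2):P a7@(2,1):R
t=3: a0@(2,2):P a1@(0,3):P a2@(1,1):P a3@(2,5):R a4@(2,0):R a5@(3,3):R a6@(2,1):P a7@(2,0):R
t=4: a0@(2,1):P a1@(3,3):P a2@(2,1):P a3@(2,4):R a4@(2,5):R a5@(2,3):R a6@(2,0):P a7@(2,5):R
t=5: a0@(2,0):P a1@(2,3):P a2@(2,0):P a3@(1,4):R a4@(2,4):R a5@(1,3):R a6@(2,5):P a7@(2,4):R
t=6: a0@(2,5):P a1@(2,4):P a2@(2,5):P a3@(0,4):R a5@(0,3):R a6@(2,4):P
t=7: a0@(3,5):P a1@(3,4):P a2@(3,5):P a5@(3,3):R a6@(3,4):P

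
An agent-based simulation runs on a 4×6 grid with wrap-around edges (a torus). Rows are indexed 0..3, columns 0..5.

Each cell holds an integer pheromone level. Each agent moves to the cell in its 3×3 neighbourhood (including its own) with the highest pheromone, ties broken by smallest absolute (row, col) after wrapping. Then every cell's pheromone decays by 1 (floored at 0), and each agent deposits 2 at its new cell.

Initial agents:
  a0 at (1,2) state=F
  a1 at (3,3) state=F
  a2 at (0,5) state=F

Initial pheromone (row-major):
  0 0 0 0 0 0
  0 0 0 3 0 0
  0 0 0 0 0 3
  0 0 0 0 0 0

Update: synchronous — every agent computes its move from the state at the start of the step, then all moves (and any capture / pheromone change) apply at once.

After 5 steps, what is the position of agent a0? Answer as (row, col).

(1, 3)

t=1: a0@(1,3) a1@(0,2) a2@(0,0) | pheromone: 2 0 2 0 0 0 / 0 0 0 4 0 0 / 0 0 0 0 0 2 / 0 0 0 0 0 0
t=2: a0@(1,3) a1@(1,3) a2@(0,0) | pheromone: 3 0 1 0 0 0 / 0 0 0 7 0 0 / 0 0 0 0 0 1 / 0 0 0 0 0 0
t=3: a0@(1,3) a1@(1,3) a2@(0,0) | pheromone: 4 0 0 0 0 0 / 0 0 0 10 0 0 / 0 0 0 0 0 0 / 0 0 0 0 0 0
t=4: a0@(1,3) a1@(1,3) a2@(0,0) | pheromone: 5 0 0 0 0 0 / 0 0 0 13 0 0 / 0 0 0 0 0 0 / 0 0 0 0 0 0
t=5: a0@(1,3) a1@(1,3) a2@(0,0) | pheromone: 6 0 0 0 0 0 / 0 0 0 16 0 0 / 0 0 0 0 0 0 / 0 0 0 0 0 0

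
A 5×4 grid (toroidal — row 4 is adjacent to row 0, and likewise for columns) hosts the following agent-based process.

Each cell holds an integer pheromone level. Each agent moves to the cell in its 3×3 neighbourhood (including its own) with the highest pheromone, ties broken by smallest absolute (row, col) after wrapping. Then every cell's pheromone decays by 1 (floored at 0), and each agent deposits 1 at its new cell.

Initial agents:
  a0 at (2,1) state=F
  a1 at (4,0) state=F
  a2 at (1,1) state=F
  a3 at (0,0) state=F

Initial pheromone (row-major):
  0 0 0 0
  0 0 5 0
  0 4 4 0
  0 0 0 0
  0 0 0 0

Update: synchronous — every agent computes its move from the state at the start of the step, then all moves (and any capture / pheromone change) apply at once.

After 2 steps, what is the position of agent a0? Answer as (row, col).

t=1: a0@(1,2) a1@(0,0) a2@(1,2) a3@(0,0) | pheromone: 2 0 0 0 / 0 0 6 0 / 0 3 3 0 / 0 0 0 0 / 0 0 0 0
t=2: a0@(1,2) a1@(0,0) a2@(1,2) a3@(0,0) | pheromone: 3 0 0 0 / 0 0 7 0 / 0 2 2 0 / 0 0 0 0 / 0 0 0 0

(1, 2)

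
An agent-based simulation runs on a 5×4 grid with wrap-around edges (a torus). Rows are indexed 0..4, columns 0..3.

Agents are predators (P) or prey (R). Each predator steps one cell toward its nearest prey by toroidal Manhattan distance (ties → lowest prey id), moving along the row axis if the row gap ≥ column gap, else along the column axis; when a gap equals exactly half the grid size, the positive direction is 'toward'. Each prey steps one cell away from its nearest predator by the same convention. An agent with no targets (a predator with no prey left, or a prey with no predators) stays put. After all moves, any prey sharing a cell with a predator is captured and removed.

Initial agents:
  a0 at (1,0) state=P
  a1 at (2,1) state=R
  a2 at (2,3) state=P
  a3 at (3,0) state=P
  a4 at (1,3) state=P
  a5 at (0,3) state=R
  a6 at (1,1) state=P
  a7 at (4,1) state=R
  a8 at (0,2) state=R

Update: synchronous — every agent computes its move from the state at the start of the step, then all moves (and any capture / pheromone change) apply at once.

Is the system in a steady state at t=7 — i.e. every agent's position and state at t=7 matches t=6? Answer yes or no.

t=1: a0@(2,0):P a1@(3,1):R a2@(2,0):P a3@(2,0):P a4@(0,3):P a5@(4,3):R a6@(2,1):P a7@(0,1):R a8@(4,2):R
t=2: a0@(3,0):P a1@(4,1):R a2@(3,0):P a3@(3,0):P a4@(4,3):P a5@(3,3):R a6@(3,1):P a7@(0,0):R a8@(3,2):R
t=3: a0@(3,3):P a1@(0,1):R a2@(3,3):P a3@(3,3):P a4@(3,3):P a5@(3,2):R a6@(4,1):P a7@(1,0):R
t=4: a0@(3,2):P a1@(1,1):R a2@(3,2):P a3@(3,2):P a4@(3,2):P a5@(3,1):R a6@(0,1):P a7@(0,0):R
t=5: a0@(3,1):P a1@(2,1):R a2@(3,1):P a3@(3,1):P a4@(3,1):P a5@(3,0):R a6@(1,1):P a7@(0,3):R
t=6: a0@(2,1):P a1@(1,1):R a2@(2,1):P a3@(2,1):P a4@(2,1):P a5@(3,3):R a6@(2,1):P a7@(0,2):R
t=7: a0@(1,1):P a1@(0,1):R a2@(1,1):P a3@(1,1):P a4@(1,1):P a5@(3,2):R a6@(1,1):P a7@(4,2):R

no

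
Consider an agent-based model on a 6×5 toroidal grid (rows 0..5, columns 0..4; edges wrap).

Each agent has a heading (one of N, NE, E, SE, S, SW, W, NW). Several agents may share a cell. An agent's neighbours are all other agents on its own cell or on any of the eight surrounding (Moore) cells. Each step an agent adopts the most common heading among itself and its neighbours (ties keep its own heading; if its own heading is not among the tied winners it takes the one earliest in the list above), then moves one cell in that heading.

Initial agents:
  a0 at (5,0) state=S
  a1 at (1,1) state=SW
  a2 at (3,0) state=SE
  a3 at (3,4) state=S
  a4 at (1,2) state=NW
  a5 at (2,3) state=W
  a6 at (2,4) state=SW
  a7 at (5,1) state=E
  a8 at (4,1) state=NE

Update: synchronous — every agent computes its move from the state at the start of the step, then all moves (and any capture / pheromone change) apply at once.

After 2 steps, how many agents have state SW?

2

t=1: a0@(0,0):S a1@(2,0):SW a2@(4,1):SE a3@(4,4):S a4@(0,1):NW a5@(2,2):W a6@(3,3):SW a7@(5,2):E a8@(3,2):NE
t=2: a0@(1,0):S a1@(3,4):SW a2@(5,2):SE a3@(5,4):S a4@(5,0):NW a5@(2,1):W a6@(4,2):SW a7@(5,3):E a8@(2,3):NE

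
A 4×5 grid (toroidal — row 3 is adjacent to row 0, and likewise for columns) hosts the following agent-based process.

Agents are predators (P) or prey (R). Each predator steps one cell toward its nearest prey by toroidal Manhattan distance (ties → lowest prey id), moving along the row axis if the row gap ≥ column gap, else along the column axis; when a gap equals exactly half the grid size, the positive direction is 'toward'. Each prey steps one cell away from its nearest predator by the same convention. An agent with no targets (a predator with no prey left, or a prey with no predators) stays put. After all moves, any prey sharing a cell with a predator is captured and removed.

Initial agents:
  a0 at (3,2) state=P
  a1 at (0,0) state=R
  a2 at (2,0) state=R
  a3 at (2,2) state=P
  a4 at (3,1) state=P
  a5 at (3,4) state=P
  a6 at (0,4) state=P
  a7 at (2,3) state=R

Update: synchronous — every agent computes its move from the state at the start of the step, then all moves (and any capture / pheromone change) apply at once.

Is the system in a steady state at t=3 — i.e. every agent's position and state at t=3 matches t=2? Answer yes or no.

no

t=1: a0@(2,2):P a2@(2,4):R a3@(2,3):P a4@(0,1):P a5@(0,4):P a6@(0,0):P a7@(2,4):R
t=2: a0@(2,3):P a2@(2,0):R a3@(2,4):P a4@(1,1):P a5@(1,4):P a6@(1,0):P a7@(2,0):R
t=3: a0@(2,4):P a3@(2,0):P a4@(2,1):P a5@(2,4):P a6@(2,0):P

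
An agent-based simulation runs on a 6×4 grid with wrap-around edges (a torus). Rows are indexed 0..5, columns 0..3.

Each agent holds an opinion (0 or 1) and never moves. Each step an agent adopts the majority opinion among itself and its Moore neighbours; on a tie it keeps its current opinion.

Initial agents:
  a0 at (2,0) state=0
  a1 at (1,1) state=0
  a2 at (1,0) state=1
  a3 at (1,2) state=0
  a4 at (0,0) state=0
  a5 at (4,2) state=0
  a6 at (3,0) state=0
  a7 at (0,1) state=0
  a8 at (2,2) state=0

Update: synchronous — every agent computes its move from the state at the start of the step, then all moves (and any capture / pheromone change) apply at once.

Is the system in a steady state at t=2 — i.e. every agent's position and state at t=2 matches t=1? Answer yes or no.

yes

t=1: a0@(2,0):0 a1@(1,1):0 a2@(1,0):0 a3@(1,2):0 a4@(0,0):0 a5@(4,2):0 a6@(3,0):0 a7@(0,1):0 a8@(2,2):0
t=2: (unchanged — steady state)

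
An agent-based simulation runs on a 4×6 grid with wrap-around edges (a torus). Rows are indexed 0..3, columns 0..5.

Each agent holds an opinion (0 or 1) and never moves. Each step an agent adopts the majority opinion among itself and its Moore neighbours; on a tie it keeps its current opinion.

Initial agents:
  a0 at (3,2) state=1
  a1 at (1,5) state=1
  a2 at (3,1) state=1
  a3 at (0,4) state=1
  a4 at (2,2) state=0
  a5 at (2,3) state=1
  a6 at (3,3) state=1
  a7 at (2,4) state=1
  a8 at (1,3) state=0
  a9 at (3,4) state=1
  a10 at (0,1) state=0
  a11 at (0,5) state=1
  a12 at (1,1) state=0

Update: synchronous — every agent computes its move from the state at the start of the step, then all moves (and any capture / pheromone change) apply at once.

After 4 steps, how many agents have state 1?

t=1: a0@(3,2):1 a1@(1,5):1 a2@(3,1):1 a3@(0,4):1 a4@(2,2):1 a5@(2,3):1 a6@(3,3):1 a7@(2,4):1 a8@(1,3):1 a9@(3,4):1 a10@(0,1):0 a11@(0,5):1 a12@(1,1):0
t=2: (unchanged — steady state)

11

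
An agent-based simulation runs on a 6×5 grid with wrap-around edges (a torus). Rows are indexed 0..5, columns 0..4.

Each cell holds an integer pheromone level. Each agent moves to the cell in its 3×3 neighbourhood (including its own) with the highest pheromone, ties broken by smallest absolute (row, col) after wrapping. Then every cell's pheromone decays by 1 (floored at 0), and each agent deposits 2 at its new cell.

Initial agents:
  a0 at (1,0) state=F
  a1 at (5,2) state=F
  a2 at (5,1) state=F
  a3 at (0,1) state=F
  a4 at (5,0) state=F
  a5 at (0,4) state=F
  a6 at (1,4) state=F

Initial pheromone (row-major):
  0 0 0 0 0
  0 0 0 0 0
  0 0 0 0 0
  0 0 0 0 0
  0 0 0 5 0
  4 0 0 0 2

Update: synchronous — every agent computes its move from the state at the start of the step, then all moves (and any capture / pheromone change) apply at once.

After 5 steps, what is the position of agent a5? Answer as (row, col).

t=1: a0@(0,0) a1@(4,3) a2@(5,0) a3@(5,0) a4@(5,0) a5@(5,0) a6@(0,0) | pheromone: 4 0 0 0 0 / 0 0 0 0 0 / 0 0 0 0 0 / 0 0 0 0 0 / 0 0 0 6 0 / 11 0 0 0 1
t=2: a0@(5,0) a1@(4,3) a2@(5,0) a3@(5,0) a4@(5,0) a5@(5,0) a6@(5,0) | pheromone: 3 0 0 0 0 / 0 0 0 0 0 / 0 0 0 0 0 / 0 0 0 0 0 / 0 0 0 7 0 / 22 0 0 0 0
t=3: a0@(5,0) a1@(4,3) a2@(5,0) a3@(5,0) a4@(5,0) a5@(5,0) a6@(5,0) | pheromone: 2 0 0 0 0 / 0 0 0 0 0 / 0 0 0 0 0 / 0 0 0 0 0 / 0 0 0 8 0 / 33 0 0 0 0
t=4: a0@(5,0) a1@(4,3) a2@(5,0) a3@(5,0) a4@(5,0) a5@(5,0) a6@(5,0) | pheromone: 1 0 0 0 0 / 0 0 0 0 0 / 0 0 0 0 0 / 0 0 0 0 0 / 0 0 0 9 0 / 44 0 0 0 0
t=5: a0@(5,0) a1@(4,3) a2@(5,0) a3@(5,0) a4@(5,0) a5@(5,0) a6@(5,0) | pheromone: 0 0 0 0 0 / 0 0 0 0 0 / 0 0 0 0 0 / 0 0 0 0 0 / 0 0 0 10 0 / 55 0 0 0 0

(5, 0)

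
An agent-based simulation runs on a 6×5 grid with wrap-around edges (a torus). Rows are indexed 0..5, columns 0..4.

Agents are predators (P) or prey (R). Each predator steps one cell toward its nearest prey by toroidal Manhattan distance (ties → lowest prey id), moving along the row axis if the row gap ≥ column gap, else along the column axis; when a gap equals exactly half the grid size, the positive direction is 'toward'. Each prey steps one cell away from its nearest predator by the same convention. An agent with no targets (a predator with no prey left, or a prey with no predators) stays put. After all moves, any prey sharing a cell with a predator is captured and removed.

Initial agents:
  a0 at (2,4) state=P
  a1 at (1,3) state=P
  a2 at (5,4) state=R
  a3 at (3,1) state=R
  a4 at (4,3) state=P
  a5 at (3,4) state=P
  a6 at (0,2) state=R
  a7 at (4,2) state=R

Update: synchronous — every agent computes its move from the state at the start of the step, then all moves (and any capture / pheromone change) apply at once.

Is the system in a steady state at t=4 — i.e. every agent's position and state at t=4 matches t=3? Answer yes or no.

no

t=1: a0@(3,4):P a1@(0,3):P a2@(0,4):R a3@(3,2):R a4@(4,2):P a5@(4,4):P a6@(5,2):R a7@(4,1):R
t=2: a0@(3,3):P a1@(0,4):P a2@(0,0):R a3@(2,2):R a4@(3,2):P a5@(5,4):P a6@(0,2):R a7@(4,0):R
t=3: a0@(2,3):P a1@(0,0):P a2@(0,1):R a3@(1,2):R a4@(2,2):P a5@(0,4):P a6@(0,1):R a7@(3,0):R
t=4: a0@(1,3):P a1@(0,1):P a2@(0,2):R a3@(0,2):R a4@(1,2):P a5@(0,0):P a6@(0,2):R a7@(3,1):R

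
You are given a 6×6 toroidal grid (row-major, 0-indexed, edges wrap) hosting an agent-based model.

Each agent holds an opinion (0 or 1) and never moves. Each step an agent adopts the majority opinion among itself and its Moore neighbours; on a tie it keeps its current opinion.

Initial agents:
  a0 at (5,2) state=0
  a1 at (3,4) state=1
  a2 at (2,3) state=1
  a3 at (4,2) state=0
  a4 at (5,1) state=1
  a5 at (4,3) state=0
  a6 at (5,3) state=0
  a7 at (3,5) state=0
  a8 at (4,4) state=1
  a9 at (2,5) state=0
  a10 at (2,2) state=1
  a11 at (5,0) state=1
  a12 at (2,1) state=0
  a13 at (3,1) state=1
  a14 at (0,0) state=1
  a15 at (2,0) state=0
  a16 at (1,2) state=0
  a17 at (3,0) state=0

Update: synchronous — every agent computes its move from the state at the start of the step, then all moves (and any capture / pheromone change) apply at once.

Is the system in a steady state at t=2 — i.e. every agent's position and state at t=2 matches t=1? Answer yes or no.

t=1: a0@(5,2):0 a1@(3,4):1 a2@(2,3):1 a3@(4,2):0 a4@(5,1):1 a5@(4,3):0 a6@(5,3):0 a7@(3,5):0 a8@(4,4):0 a9@(2,5):0 a10@(2,2):1 a11@(5,0):1 a12@(2,1):0 a13@(3,1):0 a14@(0,0):1 a15@(2,0):0 a16@(1,2):0 a17@(3,0):0
t=2: a0@(5,2):0 a1@(3,4):0 a2@(2,3):1 a3@(4,2):0 a4@(5,1):1 a5@(4,3):0 a6@(5,3):0 a7@(3,5):0 a8@(4,4):0 a9@(2,5):0 a10@(2,2):0 a11@(5,0):1 a12@(2,1):0 a13@(3,1):0 a14@(0,0):1 a15@(2,0):0 a16@(1,2):0 a17@(3,0):0

no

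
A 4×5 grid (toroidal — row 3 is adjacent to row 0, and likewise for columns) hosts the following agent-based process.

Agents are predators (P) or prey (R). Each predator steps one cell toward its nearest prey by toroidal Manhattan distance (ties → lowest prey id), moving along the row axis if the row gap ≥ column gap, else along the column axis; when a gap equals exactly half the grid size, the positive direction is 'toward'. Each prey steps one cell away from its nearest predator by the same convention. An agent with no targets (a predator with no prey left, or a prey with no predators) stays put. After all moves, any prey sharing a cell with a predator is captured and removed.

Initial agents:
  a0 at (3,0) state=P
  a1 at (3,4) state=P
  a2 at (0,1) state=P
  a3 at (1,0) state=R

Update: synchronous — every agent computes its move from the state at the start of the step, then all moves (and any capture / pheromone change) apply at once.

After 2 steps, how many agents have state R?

t=1: a0@(0,0):P a1@(0,4):P a2@(1,1):P
t=2: (unchanged — steady state)

0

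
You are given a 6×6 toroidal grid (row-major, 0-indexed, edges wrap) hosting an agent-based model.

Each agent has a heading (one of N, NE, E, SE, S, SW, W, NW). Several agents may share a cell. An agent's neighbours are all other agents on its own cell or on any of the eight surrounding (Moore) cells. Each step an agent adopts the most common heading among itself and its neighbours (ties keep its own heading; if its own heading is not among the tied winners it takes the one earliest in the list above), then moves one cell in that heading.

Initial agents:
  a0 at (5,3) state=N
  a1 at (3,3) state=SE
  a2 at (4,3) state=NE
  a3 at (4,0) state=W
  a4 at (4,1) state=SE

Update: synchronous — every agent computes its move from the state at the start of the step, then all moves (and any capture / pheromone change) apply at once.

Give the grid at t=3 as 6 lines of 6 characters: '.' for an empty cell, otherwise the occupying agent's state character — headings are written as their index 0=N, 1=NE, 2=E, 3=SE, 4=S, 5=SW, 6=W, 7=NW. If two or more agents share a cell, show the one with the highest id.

3....3
1...3.
......
......
......
.....3

t=1: a0@(4,3):N a1@(4,4):SE a2@(3,4):NE a3@(4,5):W a4@(5,2):SE
t=2: a0@(5,4):SE a1@(5,5):SE a2@(2,5):NE a3@(4,4):W a4@(0,3):SE
t=3: a0@(0,5):SE a1@(0,0):SE a2@(1,0):NE a3@(5,5):SE a4@(1,4):SE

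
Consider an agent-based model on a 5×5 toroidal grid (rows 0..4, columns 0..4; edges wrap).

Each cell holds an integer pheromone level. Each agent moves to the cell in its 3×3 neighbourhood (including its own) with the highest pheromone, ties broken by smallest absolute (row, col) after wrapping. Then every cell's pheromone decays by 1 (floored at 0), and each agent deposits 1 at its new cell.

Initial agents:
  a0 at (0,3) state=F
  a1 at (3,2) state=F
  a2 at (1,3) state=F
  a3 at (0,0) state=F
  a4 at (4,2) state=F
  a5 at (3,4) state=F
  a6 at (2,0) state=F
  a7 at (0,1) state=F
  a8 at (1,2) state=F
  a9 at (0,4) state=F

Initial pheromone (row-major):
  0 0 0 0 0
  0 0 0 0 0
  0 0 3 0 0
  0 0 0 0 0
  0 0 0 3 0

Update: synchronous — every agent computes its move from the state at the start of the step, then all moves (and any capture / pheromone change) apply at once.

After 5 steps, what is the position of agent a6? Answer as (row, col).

t=1: a0@(4,3) a1@(2,2) a2@(2,2) a3@(0,0) a4@(4,3) a5@(4,3) a6@(1,0) a7@(0,0) a8@(2,2) a9@(4,3) | pheromone: 2 0 0 0 0 / 1 0 0 0 0 / 0 0 5 0 0 / 0 0 0 0 0 / 0 0 0 6 0
t=2: a0@(4,3) a1@(2,2) a2@(2,2) a3@(0,0) a4@(4,3) a5@(4,3) a6@(0,0) a7@(0,0) a8@(2,2) a9@(4,3) | pheromone: 4 0 0 0 0 / 0 0 0 0 0 / 0 0 7 0 0 / 0 0 0 0 0 / 0 0 0 9 0
t=3: a0@(4,3) a1@(2,2) a2@(2,2) a3@(0,0) a4@(4,3) a5@(4,3) a6@(0,0) a7@(0,0) a8@(2,2) a9@(4,3) | pheromone: 6 0 0 0 0 / 0 0 0 0 0 / 0 0 9 0 0 / 0 0 0 0 0 / 0 0 0 12 0
t=4: a0@(4,3) a1@(2,2) a2@(2,2) a3@(0,0) a4@(4,3) a5@(4,3) a6@(0,0) a7@(0,0) a8@(2,2) a9@(4,3) | pheromone: 8 0 0 0 0 / 0 0 0 0 0 / 0 0 11 0 0 / 0 0 0 0 0 / 0 0 0 15 0
t=5: a0@(4,3) a1@(2,2) a2@(2,2) a3@(0,0) a4@(4,3) a5@(4,3) a6@(0,0) a7@(0,0) a8@(2,2) a9@(4,3) | pheromone: 10 0 0 0 0 / 0 0 0 0 0 / 0 0 13 0 0 / 0 0 0 0 0 / 0 0 0 18 0

(0, 0)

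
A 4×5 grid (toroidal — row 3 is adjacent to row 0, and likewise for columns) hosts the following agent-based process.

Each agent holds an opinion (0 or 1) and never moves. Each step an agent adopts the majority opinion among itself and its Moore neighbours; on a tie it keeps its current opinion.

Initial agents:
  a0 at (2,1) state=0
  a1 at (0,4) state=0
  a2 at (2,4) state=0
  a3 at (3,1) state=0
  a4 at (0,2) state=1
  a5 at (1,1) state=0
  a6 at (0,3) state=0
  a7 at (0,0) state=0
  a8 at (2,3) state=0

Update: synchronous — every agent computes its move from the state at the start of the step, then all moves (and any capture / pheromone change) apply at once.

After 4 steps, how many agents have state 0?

t=1: a0@(2,1):0 a1@(0,4):0 a2@(2,4):0 a3@(3,1):0 a4@(0,2):0 a5@(1,1):0 a6@(0,3):0 a7@(0,0):0 a8@(2,3):0
t=2: (unchanged — steady state)

9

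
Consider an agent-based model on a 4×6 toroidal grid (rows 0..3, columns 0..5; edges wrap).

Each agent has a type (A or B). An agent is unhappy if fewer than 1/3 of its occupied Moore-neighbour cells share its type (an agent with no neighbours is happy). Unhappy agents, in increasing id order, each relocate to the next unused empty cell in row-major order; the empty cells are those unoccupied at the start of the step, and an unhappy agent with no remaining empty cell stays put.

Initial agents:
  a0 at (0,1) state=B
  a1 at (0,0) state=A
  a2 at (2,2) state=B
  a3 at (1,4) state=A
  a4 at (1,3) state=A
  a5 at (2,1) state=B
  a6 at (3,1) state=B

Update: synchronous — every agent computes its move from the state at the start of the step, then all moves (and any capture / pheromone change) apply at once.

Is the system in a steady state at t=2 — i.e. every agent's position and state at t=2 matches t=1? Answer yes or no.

t=1: a0@(0,1):B a1@(0,2):A a2@(2,2):B a3@(1,4):A a4@(1,3):A a5@(2,1):B a6@(3,1):B
t=2: (unchanged — steady state)

yes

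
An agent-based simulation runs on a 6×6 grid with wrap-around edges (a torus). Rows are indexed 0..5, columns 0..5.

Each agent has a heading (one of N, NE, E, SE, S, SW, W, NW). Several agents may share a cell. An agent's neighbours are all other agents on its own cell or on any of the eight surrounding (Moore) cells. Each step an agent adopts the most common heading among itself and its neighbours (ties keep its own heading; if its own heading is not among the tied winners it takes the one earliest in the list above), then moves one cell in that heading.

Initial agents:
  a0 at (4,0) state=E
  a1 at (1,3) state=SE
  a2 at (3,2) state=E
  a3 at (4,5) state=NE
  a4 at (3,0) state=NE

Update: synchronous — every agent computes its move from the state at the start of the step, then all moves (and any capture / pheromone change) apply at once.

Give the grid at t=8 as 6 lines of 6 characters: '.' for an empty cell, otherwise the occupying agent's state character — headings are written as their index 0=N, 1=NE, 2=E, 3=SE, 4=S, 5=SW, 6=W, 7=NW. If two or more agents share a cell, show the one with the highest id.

t=1: a0@(3,1):NE a1@(2,4):SE a2@(3,3):E a3@(3,0):NE a4@(2,1):NE
t=2: a0@(2,2):NE a1@(3,5):SE a2@(3,4):E a3@(2,1):NE a4@(1,2):NE
t=3: a0@(1,3):NE a1@(4,0):SE a2@(3,5):E a3@(1,2):NE a4@(0,3):NE
t=4: a0@(0,4):NE a1@(5,1):SE a2@(3,0):E a3@(0,3):NE a4@(5,4):NE
t=5: a0@(5,5):NE a1@(0,2):SE a2@(3,1):E a3@(5,4):NE a4@(4,5):NE
t=6: a0@(4,0):NE a1@(1,3):SE a2@(3,2):E a3@(4,5):NE a4@(3,0):NE
t=7: a0@(3,1):NE a1@(2,4):SE a2@(3,3):E a3@(3,0):NE a4@(2,1):NE
t=8: a0@(2,2):NE a1@(3,5):SE a2@(3,4):E a3@(2,1):NE a4@(1,2):NE

......
..1...
.11...
....23
......
......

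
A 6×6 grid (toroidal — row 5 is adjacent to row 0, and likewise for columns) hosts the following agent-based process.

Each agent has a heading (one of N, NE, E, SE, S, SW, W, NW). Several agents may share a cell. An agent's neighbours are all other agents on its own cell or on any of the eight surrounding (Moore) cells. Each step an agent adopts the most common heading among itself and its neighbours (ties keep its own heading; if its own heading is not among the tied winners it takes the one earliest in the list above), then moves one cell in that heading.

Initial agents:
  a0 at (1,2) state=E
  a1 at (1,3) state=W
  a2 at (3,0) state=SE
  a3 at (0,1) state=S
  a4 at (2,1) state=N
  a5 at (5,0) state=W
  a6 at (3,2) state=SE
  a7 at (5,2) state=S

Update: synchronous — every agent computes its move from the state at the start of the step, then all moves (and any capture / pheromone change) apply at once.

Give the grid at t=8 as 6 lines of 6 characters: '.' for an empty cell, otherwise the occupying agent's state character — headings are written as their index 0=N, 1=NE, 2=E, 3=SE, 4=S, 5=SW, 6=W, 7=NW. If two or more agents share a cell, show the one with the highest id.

t=1: a0@(1,3):E a1@(1,2):W a2@(4,1):SE a3@(1,1):S a4@(3,2):SE a5@(5,5):W a6@(4,3):SE a7@(0,2):S
t=2: a0@(1,4):E a1@(2,2):S a2@(5,2):SE a3@(2,1):S a4@(4,3):SE a5@(5,4):W a6@(5,4):SE a7@(1,2):S
t=3: a0@(1,5):E a1@(3,2):S a2@(0,3):SE a3@(3,1):S a4@(5,4):SE a5@(0,5):SE a6@(0,5):SE a7@(2,2):S
t=4: a0@(2,0):SE a1@(4,2):S a2@(1,4):SE a3@(4,1):S a4@(0,5):SE a5@(1,0):SE a6@(1,0):SE a7@(3,2):S
t=5: a0@(3,1):SE a1@(5,2):S a2@(2,5):SE a3@(5,1):S a4@(1,0):SE a5@(2,1):SE a6@(2,1):SE a7@(4,2):S
t=6: a0@(4,2):SE a1@(0,2):S a2@(3,0):SE a3@(0,1):S a4@(2,1):SE a5@(3,2):SE a6@(3,2):SE a7@(5,2):S
t=7: a0@(5,3):SE a1@(1,2):S a2@(4,1):SE a3@(1,1):S a4@(3,2):SE a5@(4,3):SE a6@(4,3):SE a7@(0,2):S
t=8: a0@(0,4):SE a1@(2,2):S a2@(5,2):SE a3@(2,1):S a4@(4,3):SE a5@(5,4):SE a6@(5,4):SE a7@(1,2):S

....3.
..4...
.44...
......
...3..
..3.3.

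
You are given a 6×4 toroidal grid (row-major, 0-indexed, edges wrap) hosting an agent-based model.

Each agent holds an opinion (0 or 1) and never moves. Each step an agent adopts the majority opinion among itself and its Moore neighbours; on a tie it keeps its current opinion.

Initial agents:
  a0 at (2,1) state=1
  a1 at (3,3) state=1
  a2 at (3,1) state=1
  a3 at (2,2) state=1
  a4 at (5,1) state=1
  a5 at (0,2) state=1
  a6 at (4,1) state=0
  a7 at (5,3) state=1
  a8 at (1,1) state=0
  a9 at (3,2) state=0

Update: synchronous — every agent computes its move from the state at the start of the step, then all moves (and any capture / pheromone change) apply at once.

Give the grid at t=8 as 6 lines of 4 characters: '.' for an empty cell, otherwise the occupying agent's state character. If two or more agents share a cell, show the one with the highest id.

..1.
.1..
.11.
.111
.1..
.1.1

t=1: a0@(2,1):1 a1@(3,3):1 a2@(3,1):1 a3@(2,2):1 a4@(5,1):1 a5@(0,2):1 a6@(4,1):0 a7@(5,3):1 a8@(1,1):1 a9@(3,2):1
t=2: a0@(2,1):1 a1@(3,3):1 a2@(3,1):1 a3@(2,2):1 a4@(5,1):1 a5@(0,2):1 a6@(4,1):1 a7@(5,3):1 a8@(1,1):1 a9@(3,2):1
t=3: (unchanged — steady state)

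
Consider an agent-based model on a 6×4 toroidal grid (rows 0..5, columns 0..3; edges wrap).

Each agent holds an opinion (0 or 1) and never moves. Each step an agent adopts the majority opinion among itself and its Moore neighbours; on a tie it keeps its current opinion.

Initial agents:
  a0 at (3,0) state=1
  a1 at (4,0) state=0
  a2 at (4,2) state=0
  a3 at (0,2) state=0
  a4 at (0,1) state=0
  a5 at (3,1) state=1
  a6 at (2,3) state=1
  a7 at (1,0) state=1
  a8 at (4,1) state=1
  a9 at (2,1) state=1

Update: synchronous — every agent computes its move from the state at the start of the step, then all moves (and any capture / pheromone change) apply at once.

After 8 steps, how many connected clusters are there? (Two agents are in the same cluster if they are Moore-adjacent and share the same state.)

t=1: a0@(3,0):1 a1@(4,0):1 a2@(4,2):1 a3@(0,2):0 a4@(0,1):0 a5@(3,1):1 a6@(2,3):1 a7@(1,0):1 a8@(4,1):1 a9@(2,1):1
t=2: (unchanged — steady state)

2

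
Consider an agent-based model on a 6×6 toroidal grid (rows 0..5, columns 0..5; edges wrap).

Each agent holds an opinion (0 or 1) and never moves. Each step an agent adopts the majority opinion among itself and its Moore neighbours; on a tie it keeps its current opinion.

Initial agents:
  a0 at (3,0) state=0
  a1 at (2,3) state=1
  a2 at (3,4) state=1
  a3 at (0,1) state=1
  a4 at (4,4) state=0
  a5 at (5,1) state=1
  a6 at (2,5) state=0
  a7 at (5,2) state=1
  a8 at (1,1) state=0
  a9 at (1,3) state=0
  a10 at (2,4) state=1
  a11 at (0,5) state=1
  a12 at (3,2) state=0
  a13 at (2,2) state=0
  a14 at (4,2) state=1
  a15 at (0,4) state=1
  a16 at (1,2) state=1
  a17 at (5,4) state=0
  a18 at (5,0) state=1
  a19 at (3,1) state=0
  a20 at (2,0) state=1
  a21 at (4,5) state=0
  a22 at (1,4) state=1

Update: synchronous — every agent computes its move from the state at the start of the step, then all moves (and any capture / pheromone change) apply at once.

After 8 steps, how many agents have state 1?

t=1: a0@(3,0):0 a1@(2,3):1 a2@(3,4):1 a3@(0,1):1 a4@(4,4):0 a5@(5,1):1 a6@(2,5):1 a7@(5,2):1 a8@(1,1):1 a9@(1,3):1 a10@(2,4):1 a11@(0,5):1 a12@(3,2):0 a13@(2,2):0 a14@(4,2):1 a15@(0,4):1 a16@(1,2):1 a17@(5,4):0 a18@(5,0):1 a19@(3,1):0 a20@(2,0):0 a21@(4,5):0 a22@(1,4):1
t=2: a0@(3,0):0 a1@(2,3):1 a2@(3,4):1 a3@(0,1):1 a4@(4,4):0 a5@(5,1):1 a6@(2,5):1 a7@(5,2):1 a8@(1,1):1 a9@(1,3):1 a10@(2,4):1 a11@(0,5):1 a12@(3,2):0 a13@(2,2):1 a14@(4,2):1 a15@(0,4):1 a16@(1,2):1 a17@(5,4):0 a18@(5,0):1 a19@(3,1):0 a20@(2,0):0 a21@(4,5):0 a22@(1,4):1
t=3: a0@(3,0):0 a1@(2,3):1 a2@(3,4):1 a3@(0,1):1 a4@(4,4):0 a5@(5,1):1 a6@(2,5):1 a7@(5,2):1 a8@(1,1):1 a9@(1,3):1 a10@(2,4):1 a11@(0,5):1 a12@(3,2):1 a13@(2,2):1 a14@(4,2):1 a15@(0,4):1 a16@(1,2):1 a17@(5,4):0 a18@(5,0):1 a19@(3,1):0 a20@(2,0):0 a21@(4,5):0 a22@(1,4):1
t=4: (unchanged — steady state)

17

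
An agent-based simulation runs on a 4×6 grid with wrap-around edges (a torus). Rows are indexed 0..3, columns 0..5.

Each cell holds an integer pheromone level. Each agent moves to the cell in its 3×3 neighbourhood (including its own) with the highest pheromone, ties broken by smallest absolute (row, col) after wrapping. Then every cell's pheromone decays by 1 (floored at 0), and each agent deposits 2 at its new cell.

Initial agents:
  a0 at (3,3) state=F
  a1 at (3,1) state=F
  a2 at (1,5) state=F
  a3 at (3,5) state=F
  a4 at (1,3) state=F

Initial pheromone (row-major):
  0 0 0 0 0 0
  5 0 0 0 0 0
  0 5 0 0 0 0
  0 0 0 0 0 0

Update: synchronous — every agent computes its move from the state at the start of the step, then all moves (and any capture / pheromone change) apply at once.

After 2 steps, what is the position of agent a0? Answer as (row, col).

(0, 2)

t=1: a0@(0,2) a1@(2,1) a2@(1,0) a3@(0,0) a4@(0,2) | pheromone: 2 0 4 0 0 0 / 6 0 0 0 0 0 / 0 6 0 0 0 0 / 0 0 0 0 0 0
t=2: a0@(0,2) a1@(1,0) a2@(1,0) a3@(1,0) a4@(0,2) | pheromone: 1 0 7 0 0 0 / 11 0 0 0 0 0 / 0 5 0 0 0 0 / 0 0 0 0 0 0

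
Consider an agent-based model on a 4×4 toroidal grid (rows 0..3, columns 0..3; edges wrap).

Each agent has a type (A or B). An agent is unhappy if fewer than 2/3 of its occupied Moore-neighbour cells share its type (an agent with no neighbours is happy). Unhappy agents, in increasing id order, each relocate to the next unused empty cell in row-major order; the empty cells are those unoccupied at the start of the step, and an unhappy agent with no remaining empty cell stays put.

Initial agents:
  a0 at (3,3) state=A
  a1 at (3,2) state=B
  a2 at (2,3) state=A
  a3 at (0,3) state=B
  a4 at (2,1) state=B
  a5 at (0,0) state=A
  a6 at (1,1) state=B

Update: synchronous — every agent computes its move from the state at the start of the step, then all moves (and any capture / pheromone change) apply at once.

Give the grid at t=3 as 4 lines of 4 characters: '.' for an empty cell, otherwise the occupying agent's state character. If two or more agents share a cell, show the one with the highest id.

t=1: a0@(0,1):A a1@(0,2):B a2@(1,0):A a3@(1,2):B a4@(2,1):B a5@(1,3):A a6@(2,0):B
t=2: a0@(0,0):A a1@(0,3):B a2@(1,1):A a3@(2,2):B a4@(2,1):B a5@(2,3):A a6@(3,0):B
t=3: a0@(0,1):A a1@(0,2):B a2@(1,0):A a3@(1,2):B a4@(2,1):B a5@(1,3):A a6@(2,0):B

.AB.
A.BA
BB..
....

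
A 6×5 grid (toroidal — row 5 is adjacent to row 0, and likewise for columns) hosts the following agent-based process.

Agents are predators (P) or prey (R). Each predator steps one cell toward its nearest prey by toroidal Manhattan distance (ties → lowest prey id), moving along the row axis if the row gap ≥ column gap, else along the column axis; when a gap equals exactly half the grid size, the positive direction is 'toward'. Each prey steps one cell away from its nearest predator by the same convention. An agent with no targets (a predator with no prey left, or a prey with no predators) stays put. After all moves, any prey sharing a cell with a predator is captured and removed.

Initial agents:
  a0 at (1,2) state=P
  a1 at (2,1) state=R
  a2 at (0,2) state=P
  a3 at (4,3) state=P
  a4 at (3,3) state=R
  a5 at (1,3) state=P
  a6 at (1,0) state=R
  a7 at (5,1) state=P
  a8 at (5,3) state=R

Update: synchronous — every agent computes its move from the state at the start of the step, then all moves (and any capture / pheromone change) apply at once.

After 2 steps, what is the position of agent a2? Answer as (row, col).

t=1: a0@(2,2):P a1@(3,1):R a2@(5,2):P a3@(3,3):P a5@(2,3):P a6@(1,4):R a7@(5,2):P a8@(0,3):R
t=2: a0@(3,2):P a1@(4,1):R a2@(0,2):P a3@(3,2):P a5@(1,3):P a6@(0,4):R a7@(0,2):P

(0, 2)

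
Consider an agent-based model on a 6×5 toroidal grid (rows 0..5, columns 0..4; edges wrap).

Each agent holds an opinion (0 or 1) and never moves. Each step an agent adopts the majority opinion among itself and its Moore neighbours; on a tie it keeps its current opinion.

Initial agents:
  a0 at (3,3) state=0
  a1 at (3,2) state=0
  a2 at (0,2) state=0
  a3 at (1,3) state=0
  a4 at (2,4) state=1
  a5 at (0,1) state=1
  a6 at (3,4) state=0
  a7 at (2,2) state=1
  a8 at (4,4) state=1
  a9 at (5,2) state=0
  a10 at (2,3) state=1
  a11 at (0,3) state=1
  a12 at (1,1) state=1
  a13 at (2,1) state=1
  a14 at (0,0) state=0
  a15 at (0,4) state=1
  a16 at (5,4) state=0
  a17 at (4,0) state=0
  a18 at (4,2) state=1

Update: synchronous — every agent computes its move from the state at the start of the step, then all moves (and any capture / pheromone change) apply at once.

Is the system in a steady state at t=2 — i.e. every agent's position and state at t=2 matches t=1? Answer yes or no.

t=1: a0@(3,3):1 a1@(3,2):1 a2@(0,2):0 a3@(1,3):1 a4@(2,4):0 a5@(0,1):0 a6@(3,4):0 a7@(2,2):1 a8@(4,4):0 a9@(5,2):1 a10@(2,3):0 a11@(0,3):0 a12@(1,1):1 a13@(2,1):1 a14@(0,0):1 a15@(0,4):0 a16@(5,4):0 a17@(4,0):0 a18@(4,2):0
t=2: a0@(3,3):0 a1@(3,2):1 a2@(0,2):0 a3@(1,3):0 a4@(2,4):0 a5@(0,1):1 a6@(3,4):0 a7@(2,2):1 a8@(4,4):0 a9@(5,2):0 a10@(2,3):1 a11@(0,3):0 a12@(1,1):1 a13@(2,1):1 a14@(0,0):0 a15@(0,4):0 a16@(5,4):0 a17@(4,0):0 a18@(4,2):1

no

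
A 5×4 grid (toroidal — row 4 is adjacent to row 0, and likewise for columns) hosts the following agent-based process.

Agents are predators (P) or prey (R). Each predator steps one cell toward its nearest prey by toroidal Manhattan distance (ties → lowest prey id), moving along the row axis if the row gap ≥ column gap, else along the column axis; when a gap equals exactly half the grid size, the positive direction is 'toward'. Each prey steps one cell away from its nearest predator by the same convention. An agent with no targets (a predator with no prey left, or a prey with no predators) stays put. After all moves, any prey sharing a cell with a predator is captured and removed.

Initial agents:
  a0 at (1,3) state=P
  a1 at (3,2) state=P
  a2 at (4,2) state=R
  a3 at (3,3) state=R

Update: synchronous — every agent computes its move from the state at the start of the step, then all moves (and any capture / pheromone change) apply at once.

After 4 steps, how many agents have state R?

t=1: a0@(2,3):P a1@(4,2):P a2@(0,2):R a3@(3,0):R
t=2: a0@(3,3):P a1@(0,2):P a2@(1,2):R a3@(4,0):R
t=3: a0@(4,3):P a1@(1,2):P a2@(2,2):R a3@(0,0):R
t=4: a0@(0,3):P a1@(2,2):P a2@(3,2):R a3@(1,0):R

2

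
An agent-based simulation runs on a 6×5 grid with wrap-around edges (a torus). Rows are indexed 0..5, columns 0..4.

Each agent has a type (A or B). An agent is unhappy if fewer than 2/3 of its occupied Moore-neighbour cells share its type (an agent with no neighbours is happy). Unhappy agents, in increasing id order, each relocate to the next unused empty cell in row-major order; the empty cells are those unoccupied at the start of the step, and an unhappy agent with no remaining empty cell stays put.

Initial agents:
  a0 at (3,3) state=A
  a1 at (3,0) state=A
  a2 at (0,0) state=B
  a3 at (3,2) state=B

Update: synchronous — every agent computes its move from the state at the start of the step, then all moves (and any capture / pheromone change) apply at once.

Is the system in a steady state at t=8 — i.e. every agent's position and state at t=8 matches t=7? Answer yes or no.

no

t=1: a0@(0,1):A a1@(3,0):A a2@(0,0):B a3@(0,2):B
t=2: a0@(0,3):A a1@(3,0):A a2@(0,4):B a3@(1,0):B
t=3: a0@(0,0):A a1@(3,0):A a2@(0,1):B a3@(1,0):B
t=4: a0@(0,2):A a1@(3,0):A a2@(0,3):B a3@(0,4):B
t=5: a0@(0,0):A a1@(3,0):A a2@(0,1):B a3@(0,4):B
t=6: a0@(0,2):A a1@(3,0):A a2@(0,3):B a3@(1,0):B
t=7: a0@(0,0):A a1@(3,0):A a2@(0,1):B a3@(1,0):B
t=8: a0@(0,2):A a1@(3,0):A a2@(0,3):B a3@(0,4):B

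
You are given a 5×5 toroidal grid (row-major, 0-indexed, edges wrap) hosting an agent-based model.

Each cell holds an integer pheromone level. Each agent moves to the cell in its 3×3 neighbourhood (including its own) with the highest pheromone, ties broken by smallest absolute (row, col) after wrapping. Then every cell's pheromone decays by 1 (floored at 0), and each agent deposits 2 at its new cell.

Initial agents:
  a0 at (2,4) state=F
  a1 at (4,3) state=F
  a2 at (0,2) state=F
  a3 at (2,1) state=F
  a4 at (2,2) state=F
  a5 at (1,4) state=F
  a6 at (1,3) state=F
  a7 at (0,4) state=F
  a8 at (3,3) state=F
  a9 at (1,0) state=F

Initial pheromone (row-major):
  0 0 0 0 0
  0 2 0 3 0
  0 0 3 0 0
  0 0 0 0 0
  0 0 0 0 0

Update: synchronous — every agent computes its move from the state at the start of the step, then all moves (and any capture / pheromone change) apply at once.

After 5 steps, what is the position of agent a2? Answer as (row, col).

(1, 3)

t=1: a0@(1,3) a1@(0,2) a2@(1,3) a3@(2,2) a4@(1,3) a5@(1,3) a6@(1,3) a7@(1,3) a8@(2,2) a9@(1,1) | pheromone: 0 0 2 0 0 / 0 3 0 14 0 / 0 0 6 0 0 / 0 0 0 0 0 / 0 0 0 0 0
t=2: a0@(1,3) a1@(1,3) a2@(1,3) a3@(1,3) a4@(1,3) a5@(1,3) a6@(1,3) a7@(1,3) a8@(1,3) a9@(2,2) | pheromone: 0 0 1 0 0 / 0 2 0 31 0 / 0 0 7 0 0 / 0 0 0 0 0 / 0 0 0 0 0
t=3: a0@(1,3) a1@(1,3) a2@(1,3) a3@(1,3) a4@(1,3) a5@(1,3) a6@(1,3) a7@(1,3) a8@(1,3) a9@(1,3) | pheromone: 0 0 0 0 0 / 0 1 0 50 0 / 0 0 6 0 0 / 0 0 0 0 0 / 0 0 0 0 0
t=4: a0@(1,3) a1@(1,3) a2@(1,3) a3@(1,3) a4@(1,3) a5@(1,3) a6@(1,3) a7@(1,3) a8@(1,3) a9@(1,3) | pheromone: 0 0 0 0 0 / 0 0 0 69 0 / 0 0 5 0 0 / 0 0 0 0 0 / 0 0 0 0 0
t=5: a0@(1,3) a1@(1,3) a2@(1,3) a3@(1,3) a4@(1,3) a5@(1,3) a6@(1,3) a7@(1,3) a8@(1,3) a9@(1,3) | pheromone: 0 0 0 0 0 / 0 0 0 88 0 / 0 0 4 0 0 / 0 0 0 0 0 / 0 0 0 0 0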